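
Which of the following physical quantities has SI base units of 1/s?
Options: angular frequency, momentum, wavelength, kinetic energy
Checking the SI base units of each option:
  angular frequency (ω = 2πf): 1/s  ✓ matches
  momentum (p = mv): kg·m/s  ✗
  wavelength (λ = v/f): m  ✗
  kinetic energy (E = ½mv²): kg·m²/s²  ✗

Only angular frequency has units 1/s.

Answer: angular frequency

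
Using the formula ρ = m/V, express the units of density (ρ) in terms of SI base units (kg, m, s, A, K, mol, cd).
Units of each symbol in ρ = m/V:
  m (mass): kg
  V (volume): m³  → in the denominator, contributes 1/m³

Multiplying the contributions: [kg] · [1/m³]
Adding exponents of each base unit: kg: 1, m: -3
SI base units of density: kg/m³

Answer: kg/m³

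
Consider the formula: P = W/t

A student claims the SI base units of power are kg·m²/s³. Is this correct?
Units of each symbol in P = W/t:
  W (work): kg·m²/s²
  t (time): s  → in the denominator, contributes 1/s

Multiplying the contributions: [kg·m²/s²] · [1/s]
Adding exponents of each base unit: kg: 1, m: 2, s: -3
SI base units of power: kg·m²/s³

The claimed units kg·m²/s³ match the derived units, so the claim is correct.

Answer: Yes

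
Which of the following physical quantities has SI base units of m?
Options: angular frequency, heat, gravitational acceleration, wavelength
Checking the SI base units of each option:
  angular frequency (ω = 2πf): 1/s  ✗
  heat (Q = mcΔT): kg·m²/s²  ✗
  gravitational acceleration (g = GM/r²): m/s²  ✗
  wavelength (λ = v/f): m  ✓ matches

Only wavelength has units m.

Answer: wavelength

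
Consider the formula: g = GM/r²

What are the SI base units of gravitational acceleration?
Units of each symbol in g = GM/r²:
  G (gravitational constant): m³/(kg·s²)
  M (mass): kg
  r (distance): m  → to the power 2 in the denominator, contributes 1/m²

Multiplying the contributions: [m³/(kg·s²)] · [kg] · [1/m²]
Adding exponents of each base unit: m: 1, s: -2
SI base units of gravitational acceleration: m/s²

Answer: m/s²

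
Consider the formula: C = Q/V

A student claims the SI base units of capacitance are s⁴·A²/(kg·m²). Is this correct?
Units of each symbol in C = Q/V:
  Q (charge, in coulombs): s·A
  V (voltage, in volts): kg·m²/(s³·A)  → in the denominator, contributes s³·A/(kg·m²)

Multiplying the contributions: [s·A] · [s³·A/(kg·m²)]
Adding exponents of each base unit: kg: -1, m: -2, s: 4, A: 2
SI base units of capacitance: s⁴·A²/(kg·m²)

The claimed units s⁴·A²/(kg·m²) match the derived units, so the claim is correct.

Answer: Yes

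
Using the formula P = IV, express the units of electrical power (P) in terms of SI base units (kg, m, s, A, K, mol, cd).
Units of each symbol in P = IV:
  I (current): A
  V (voltage, in volts): kg·m²/(s³·A)

Multiplying the contributions: [A] · [kg·m²/(s³·A)]
Adding exponents of each base unit: kg: 1, m: 2, s: -3
SI base units of electrical power: kg·m²/s³

Answer: kg·m²/s³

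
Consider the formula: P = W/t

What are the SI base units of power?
Units of each symbol in P = W/t:
  W (work): kg·m²/s²
  t (time): s  → in the denominator, contributes 1/s

Multiplying the contributions: [kg·m²/s²] · [1/s]
Adding exponents of each base unit: kg: 1, m: 2, s: -3
SI base units of power: kg·m²/s³

Answer: kg·m²/s³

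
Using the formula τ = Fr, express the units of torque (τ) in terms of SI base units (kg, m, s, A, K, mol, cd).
Units of each symbol in τ = Fr:
  F (force): kg·m/s²
  r (lever arm): m

Multiplying the contributions: [kg·m/s²] · [m]
Adding exponents of each base unit: kg: 1, m: 2, s: -2
SI base units of torque: kg·m²/s²

Answer: kg·m²/s²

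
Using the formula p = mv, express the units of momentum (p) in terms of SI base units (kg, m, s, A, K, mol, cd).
Units of each symbol in p = mv:
  m (mass): kg
  v (velocity): m/s

Multiplying the contributions: [kg] · [m/s]
Adding exponents of each base unit: kg: 1, m: 1, s: -1
SI base units of momentum: kg·m/s

Answer: kg·m/s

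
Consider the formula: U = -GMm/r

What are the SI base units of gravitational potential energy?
Units of each symbol in U = -GMm/r:
  G (gravitational constant): m³/(kg·s²)
  M (mass): kg
  m (mass): kg
  r (distance): m  → in the denominator, contributes 1/m
  The minus sign does not affect the units.

Multiplying the contributions: [m³/(kg·s²)] · [kg] · [kg] · [1/m]
Adding exponents of each base unit: kg: 1, m: 2, s: -2
SI base units of gravitational potential energy: kg·m²/s²

Answer: kg·m²/s²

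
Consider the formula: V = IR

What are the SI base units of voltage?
Units of each symbol in V = IR:
  I (current): A
  R (resistance, in ohms): kg·m²/(s³·A²)

Multiplying the contributions: [A] · [kg·m²/(s³·A²)]
Adding exponents of each base unit: kg: 1, m: 2, s: -3, A: -1
SI base units of voltage: kg·m²/(s³·A)

Answer: kg·m²/(s³·A)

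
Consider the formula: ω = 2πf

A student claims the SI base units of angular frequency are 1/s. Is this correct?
Units of each symbol in ω = 2πf:
  f (frequency): 1/s
  The factor 2π is dimensionless.

Multiplying the contributions: [1/s]
Adding exponents of each base unit: s: -1
SI base units of angular frequency: 1/s

The claimed units 1/s match the derived units, so the claim is correct.

Answer: Yes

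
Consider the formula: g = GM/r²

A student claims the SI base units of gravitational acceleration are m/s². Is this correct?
Units of each symbol in g = GM/r²:
  G (gravitational constant): m³/(kg·s²)
  M (mass): kg
  r (distance): m  → to the power 2 in the denominator, contributes 1/m²

Multiplying the contributions: [m³/(kg·s²)] · [kg] · [1/m²]
Adding exponents of each base unit: m: 1, s: -2
SI base units of gravitational acceleration: m/s²

The claimed units m/s² match the derived units, so the claim is correct.

Answer: Yes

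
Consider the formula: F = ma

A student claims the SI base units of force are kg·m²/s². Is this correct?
Units of each symbol in F = ma:
  m (mass): kg
  a (acceleration): m/s²

Multiplying the contributions: [kg] · [m/s²]
Adding exponents of each base unit: kg: 1, m: 1, s: -2
SI base units of force: kg·m/s²

The claimed units kg·m²/s² (exponents kg: 1, m: 2, s: -2) do not match the derived units kg·m/s² (exponents kg: 1, m: 1, s: -2), so the claim is incorrect.

Answer: No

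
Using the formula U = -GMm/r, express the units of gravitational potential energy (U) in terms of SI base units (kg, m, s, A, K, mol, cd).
Units of each symbol in U = -GMm/r:
  G (gravitational constant): m³/(kg·s²)
  M (mass): kg
  m (mass): kg
  r (distance): m  → in the denominator, contributes 1/m
  The minus sign does not affect the units.

Multiplying the contributions: [m³/(kg·s²)] · [kg] · [kg] · [1/m]
Adding exponents of each base unit: kg: 1, m: 2, s: -2
SI base units of gravitational potential energy: kg·m²/s²

Answer: kg·m²/s²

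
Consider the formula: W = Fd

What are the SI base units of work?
Units of each symbol in W = Fd:
  F (force): kg·m/s²
  d (displacement): m

Multiplying the contributions: [kg·m/s²] · [m]
Adding exponents of each base unit: kg: 1, m: 2, s: -2
SI base units of work: kg·m²/s²

Answer: kg·m²/s²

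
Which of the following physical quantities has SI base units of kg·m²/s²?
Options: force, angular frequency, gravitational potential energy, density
Checking the SI base units of each option:
  force (F = ma): kg·m/s²  ✗
  angular frequency (ω = 2πf): 1/s  ✗
  gravitational potential energy (U = -GMm/r): kg·m²/s²  ✓ matches
  density (ρ = m/V): kg/m³  ✗

Only gravitational potential energy has units kg·m²/s².

Answer: gravitational potential energy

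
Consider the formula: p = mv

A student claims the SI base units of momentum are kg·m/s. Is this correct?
Units of each symbol in p = mv:
  m (mass): kg
  v (velocity): m/s

Multiplying the contributions: [kg] · [m/s]
Adding exponents of each base unit: kg: 1, m: 1, s: -1
SI base units of momentum: kg·m/s

The claimed units kg·m/s match the derived units, so the claim is correct.

Answer: Yes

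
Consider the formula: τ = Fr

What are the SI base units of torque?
Units of each symbol in τ = Fr:
  F (force): kg·m/s²
  r (lever arm): m

Multiplying the contributions: [kg·m/s²] · [m]
Adding exponents of each base unit: kg: 1, m: 2, s: -2
SI base units of torque: kg·m²/s²

Answer: kg·m²/s²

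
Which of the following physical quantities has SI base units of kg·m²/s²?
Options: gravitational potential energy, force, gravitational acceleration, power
Checking the SI base units of each option:
  gravitational potential energy (U = -GMm/r): kg·m²/s²  ✓ matches
  force (F = ma): kg·m/s²  ✗
  gravitational acceleration (g = GM/r²): m/s²  ✗
  power (P = W/t): kg·m²/s³  ✗

Only gravitational potential energy has units kg·m²/s².

Answer: gravitational potential energy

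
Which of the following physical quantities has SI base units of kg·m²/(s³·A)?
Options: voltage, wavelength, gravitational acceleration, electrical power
Checking the SI base units of each option:
  voltage (V = IR): kg·m²/(s³·A)  ✓ matches
  wavelength (λ = v/f): m  ✗
  gravitational acceleration (g = GM/r²): m/s²  ✗
  electrical power (P = IV): kg·m²/s³  ✗

Only voltage has units kg·m²/(s³·A).

Answer: voltage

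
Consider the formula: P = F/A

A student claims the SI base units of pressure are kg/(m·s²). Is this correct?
Units of each symbol in P = F/A:
  F (force): kg·m/s²
  A (area): m²  → in the denominator, contributes 1/m²

Multiplying the contributions: [kg·m/s²] · [1/m²]
Adding exponents of each base unit: kg: 1, m: -1, s: -2
SI base units of pressure: kg/(m·s²)

The claimed units kg/(m·s²) match the derived units, so the claim is correct.

Answer: Yes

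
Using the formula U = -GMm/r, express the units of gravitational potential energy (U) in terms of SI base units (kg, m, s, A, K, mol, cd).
Units of each symbol in U = -GMm/r:
  G (gravitational constant): m³/(kg·s²)
  M (mass): kg
  m (mass): kg
  r (distance): m  → in the denominator, contributes 1/m
  The minus sign does not affect the units.

Multiplying the contributions: [m³/(kg·s²)] · [kg] · [kg] · [1/m]
Adding exponents of each base unit: kg: 1, m: 2, s: -2
SI base units of gravitational potential energy: kg·m²/s²

Answer: kg·m²/s²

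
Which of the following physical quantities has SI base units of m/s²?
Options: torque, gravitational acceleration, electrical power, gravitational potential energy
Checking the SI base units of each option:
  torque (τ = Fr): kg·m²/s²  ✗
  gravitational acceleration (g = GM/r²): m/s²  ✓ matches
  electrical power (P = IV): kg·m²/s³  ✗
  gravitational potential energy (U = -GMm/r): kg·m²/s²  ✗

Only gravitational acceleration has units m/s².

Answer: gravitational acceleration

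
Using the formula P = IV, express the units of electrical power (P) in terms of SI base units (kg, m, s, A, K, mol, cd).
Units of each symbol in P = IV:
  I (current): A
  V (voltage, in volts): kg·m²/(s³·A)

Multiplying the contributions: [A] · [kg·m²/(s³·A)]
Adding exponents of each base unit: kg: 1, m: 2, s: -3
SI base units of electrical power: kg·m²/s³

Answer: kg·m²/s³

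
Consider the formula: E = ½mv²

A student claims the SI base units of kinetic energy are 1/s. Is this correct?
Units of each symbol in E = ½mv²:
  m (mass): kg
  v (speed): m/s  → to the power 2, contributes m²/s²
  The factor ½ is dimensionless.

Multiplying the contributions: [kg] · [m²/s²]
Adding exponents of each base unit: kg: 1, m: 2, s: -2
SI base units of kinetic energy: kg·m²/s²

The claimed units 1/s (exponents s: -1) do not match the derived units kg·m²/s² (exponents kg: 1, m: 2, s: -2), so the claim is incorrect.

Answer: No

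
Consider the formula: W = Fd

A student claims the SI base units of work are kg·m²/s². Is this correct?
Units of each symbol in W = Fd:
  F (force): kg·m/s²
  d (displacement): m

Multiplying the contributions: [kg·m/s²] · [m]
Adding exponents of each base unit: kg: 1, m: 2, s: -2
SI base units of work: kg·m²/s²

The claimed units kg·m²/s² match the derived units, so the claim is correct.

Answer: Yes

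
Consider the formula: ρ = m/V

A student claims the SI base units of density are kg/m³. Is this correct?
Units of each symbol in ρ = m/V:
  m (mass): kg
  V (volume): m³  → in the denominator, contributes 1/m³

Multiplying the contributions: [kg] · [1/m³]
Adding exponents of each base unit: kg: 1, m: -3
SI base units of density: kg/m³

The claimed units kg/m³ match the derived units, so the claim is correct.

Answer: Yes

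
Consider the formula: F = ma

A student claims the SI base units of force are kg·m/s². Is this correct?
Units of each symbol in F = ma:
  m (mass): kg
  a (acceleration): m/s²

Multiplying the contributions: [kg] · [m/s²]
Adding exponents of each base unit: kg: 1, m: 1, s: -2
SI base units of force: kg·m/s²

The claimed units kg·m/s² match the derived units, so the claim is correct.

Answer: Yes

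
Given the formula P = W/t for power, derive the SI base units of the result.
Units of each symbol in P = W/t:
  W (work): kg·m²/s²
  t (time): s  → in the denominator, contributes 1/s

Multiplying the contributions: [kg·m²/s²] · [1/s]
Adding exponents of each base unit: kg: 1, m: 2, s: -3
SI base units of power: kg·m²/s³

Answer: kg·m²/s³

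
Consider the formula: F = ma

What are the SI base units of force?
Units of each symbol in F = ma:
  m (mass): kg
  a (acceleration): m/s²

Multiplying the contributions: [kg] · [m/s²]
Adding exponents of each base unit: kg: 1, m: 1, s: -2
SI base units of force: kg·m/s²

Answer: kg·m/s²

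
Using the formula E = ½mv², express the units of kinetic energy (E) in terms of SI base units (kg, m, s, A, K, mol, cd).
Units of each symbol in E = ½mv²:
  m (mass): kg
  v (speed): m/s  → to the power 2, contributes m²/s²
  The factor ½ is dimensionless.

Multiplying the contributions: [kg] · [m²/s²]
Adding exponents of each base unit: kg: 1, m: 2, s: -2
SI base units of kinetic energy: kg·m²/s²

Answer: kg·m²/s²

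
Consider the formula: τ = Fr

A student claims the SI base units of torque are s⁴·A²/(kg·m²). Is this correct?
Units of each symbol in τ = Fr:
  F (force): kg·m/s²
  r (lever arm): m

Multiplying the contributions: [kg·m/s²] · [m]
Adding exponents of each base unit: kg: 1, m: 2, s: -2
SI base units of torque: kg·m²/s²

The claimed units s⁴·A²/(kg·m²) (exponents kg: -1, m: -2, s: 4, A: 2) do not match the derived units kg·m²/s² (exponents kg: 1, m: 2, s: -2), so the claim is incorrect.

Answer: No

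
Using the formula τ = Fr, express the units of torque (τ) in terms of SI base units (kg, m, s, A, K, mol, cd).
Units of each symbol in τ = Fr:
  F (force): kg·m/s²
  r (lever arm): m

Multiplying the contributions: [kg·m/s²] · [m]
Adding exponents of each base unit: kg: 1, m: 2, s: -2
SI base units of torque: kg·m²/s²

Answer: kg·m²/s²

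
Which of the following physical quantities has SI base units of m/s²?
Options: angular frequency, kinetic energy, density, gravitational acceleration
Checking the SI base units of each option:
  angular frequency (ω = 2πf): 1/s  ✗
  kinetic energy (E = ½mv²): kg·m²/s²  ✗
  density (ρ = m/V): kg/m³  ✗
  gravitational acceleration (g = GM/r²): m/s²  ✓ matches

Only gravitational acceleration has units m/s².

Answer: gravitational acceleration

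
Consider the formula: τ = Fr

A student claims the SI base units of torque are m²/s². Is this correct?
Units of each symbol in τ = Fr:
  F (force): kg·m/s²
  r (lever arm): m

Multiplying the contributions: [kg·m/s²] · [m]
Adding exponents of each base unit: kg: 1, m: 2, s: -2
SI base units of torque: kg·m²/s²

The claimed units m²/s² (exponents m: 2, s: -2) do not match the derived units kg·m²/s² (exponents kg: 1, m: 2, s: -2), so the claim is incorrect.

Answer: No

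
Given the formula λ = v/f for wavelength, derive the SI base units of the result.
Units of each symbol in λ = v/f:
  v (wave speed): m/s
  f (frequency): 1/s  → in the denominator, contributes s

Multiplying the contributions: [m/s] · [s]
Adding exponents of each base unit: m: 1
SI base units of wavelength: m

Answer: m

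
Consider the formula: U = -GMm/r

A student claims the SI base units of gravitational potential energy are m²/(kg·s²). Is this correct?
Units of each symbol in U = -GMm/r:
  G (gravitational constant): m³/(kg·s²)
  M (mass): kg
  m (mass): kg
  r (distance): m  → in the denominator, contributes 1/m
  The minus sign does not affect the units.

Multiplying the contributions: [m³/(kg·s²)] · [kg] · [kg] · [1/m]
Adding exponents of each base unit: kg: 1, m: 2, s: -2
SI base units of gravitational potential energy: kg·m²/s²

The claimed units m²/(kg·s²) (exponents kg: -1, m: 2, s: -2) do not match the derived units kg·m²/s² (exponents kg: 1, m: 2, s: -2), so the claim is incorrect.

Answer: No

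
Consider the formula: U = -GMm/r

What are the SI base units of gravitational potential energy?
Units of each symbol in U = -GMm/r:
  G (gravitational constant): m³/(kg·s²)
  M (mass): kg
  m (mass): kg
  r (distance): m  → in the denominator, contributes 1/m
  The minus sign does not affect the units.

Multiplying the contributions: [m³/(kg·s²)] · [kg] · [kg] · [1/m]
Adding exponents of each base unit: kg: 1, m: 2, s: -2
SI base units of gravitational potential energy: kg·m²/s²

Answer: kg·m²/s²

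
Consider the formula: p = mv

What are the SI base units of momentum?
Units of each symbol in p = mv:
  m (mass): kg
  v (velocity): m/s

Multiplying the contributions: [kg] · [m/s]
Adding exponents of each base unit: kg: 1, m: 1, s: -1
SI base units of momentum: kg·m/s

Answer: kg·m/s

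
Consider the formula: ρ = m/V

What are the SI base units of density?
Units of each symbol in ρ = m/V:
  m (mass): kg
  V (volume): m³  → in the denominator, contributes 1/m³

Multiplying the contributions: [kg] · [1/m³]
Adding exponents of each base unit: kg: 1, m: -3
SI base units of density: kg/m³

Answer: kg/m³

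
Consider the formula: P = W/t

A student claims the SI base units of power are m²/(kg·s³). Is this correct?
Units of each symbol in P = W/t:
  W (work): kg·m²/s²
  t (time): s  → in the denominator, contributes 1/s

Multiplying the contributions: [kg·m²/s²] · [1/s]
Adding exponents of each base unit: kg: 1, m: 2, s: -3
SI base units of power: kg·m²/s³

The claimed units m²/(kg·s³) (exponents kg: -1, m: 2, s: -3) do not match the derived units kg·m²/s³ (exponents kg: 1, m: 2, s: -3), so the claim is incorrect.

Answer: No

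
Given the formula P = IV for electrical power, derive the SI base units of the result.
Units of each symbol in P = IV:
  I (current): A
  V (voltage, in volts): kg·m²/(s³·A)

Multiplying the contributions: [A] · [kg·m²/(s³·A)]
Adding exponents of each base unit: kg: 1, m: 2, s: -3
SI base units of electrical power: kg·m²/s³

Answer: kg·m²/s³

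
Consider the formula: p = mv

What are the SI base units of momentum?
Units of each symbol in p = mv:
  m (mass): kg
  v (velocity): m/s

Multiplying the contributions: [kg] · [m/s]
Adding exponents of each base unit: kg: 1, m: 1, s: -1
SI base units of momentum: kg·m/s

Answer: kg·m/s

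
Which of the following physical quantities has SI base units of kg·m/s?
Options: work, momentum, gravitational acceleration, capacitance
Checking the SI base units of each option:
  work (W = Fd): kg·m²/s²  ✗
  momentum (p = mv): kg·m/s  ✓ matches
  gravitational acceleration (g = GM/r²): m/s²  ✗
  capacitance (C = Q/V): s⁴·A²/(kg·m²)  ✗

Only momentum has units kg·m/s.

Answer: momentum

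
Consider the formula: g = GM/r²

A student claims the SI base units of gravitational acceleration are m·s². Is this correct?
Units of each symbol in g = GM/r²:
  G (gravitational constant): m³/(kg·s²)
  M (mass): kg
  r (distance): m  → to the power 2 in the denominator, contributes 1/m²

Multiplying the contributions: [m³/(kg·s²)] · [kg] · [1/m²]
Adding exponents of each base unit: m: 1, s: -2
SI base units of gravitational acceleration: m/s²

The claimed units m·s² (exponents m: 1, s: 2) do not match the derived units m/s² (exponents m: 1, s: -2), so the claim is incorrect.

Answer: No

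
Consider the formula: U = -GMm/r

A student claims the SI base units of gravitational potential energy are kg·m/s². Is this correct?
Units of each symbol in U = -GMm/r:
  G (gravitational constant): m³/(kg·s²)
  M (mass): kg
  m (mass): kg
  r (distance): m  → in the denominator, contributes 1/m
  The minus sign does not affect the units.

Multiplying the contributions: [m³/(kg·s²)] · [kg] · [kg] · [1/m]
Adding exponents of each base unit: kg: 1, m: 2, s: -2
SI base units of gravitational potential energy: kg·m²/s²

The claimed units kg·m/s² (exponents kg: 1, m: 1, s: -2) do not match the derived units kg·m²/s² (exponents kg: 1, m: 2, s: -2), so the claim is incorrect.

Answer: No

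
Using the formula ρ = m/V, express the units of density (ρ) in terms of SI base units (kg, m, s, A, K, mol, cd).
Units of each symbol in ρ = m/V:
  m (mass): kg
  V (volume): m³  → in the denominator, contributes 1/m³

Multiplying the contributions: [kg] · [1/m³]
Adding exponents of each base unit: kg: 1, m: -3
SI base units of density: kg/m³

Answer: kg/m³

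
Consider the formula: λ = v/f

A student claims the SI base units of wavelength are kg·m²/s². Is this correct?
Units of each symbol in λ = v/f:
  v (wave speed): m/s
  f (frequency): 1/s  → in the denominator, contributes s

Multiplying the contributions: [m/s] · [s]
Adding exponents of each base unit: m: 1
SI base units of wavelength: m

The claimed units kg·m²/s² (exponents kg: 1, m: 2, s: -2) do not match the derived units m (exponents m: 1), so the claim is incorrect.

Answer: No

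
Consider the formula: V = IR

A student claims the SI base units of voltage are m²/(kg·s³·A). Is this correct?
Units of each symbol in V = IR:
  I (current): A
  R (resistance, in ohms): kg·m²/(s³·A²)

Multiplying the contributions: [A] · [kg·m²/(s³·A²)]
Adding exponents of each base unit: kg: 1, m: 2, s: -3, A: -1
SI base units of voltage: kg·m²/(s³·A)

The claimed units m²/(kg·s³·A) (exponents kg: -1, m: 2, s: -3, A: -1) do not match the derived units kg·m²/(s³·A) (exponents kg: 1, m: 2, s: -3, A: -1), so the claim is incorrect.

Answer: No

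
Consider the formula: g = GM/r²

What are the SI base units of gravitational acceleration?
Units of each symbol in g = GM/r²:
  G (gravitational constant): m³/(kg·s²)
  M (mass): kg
  r (distance): m  → to the power 2 in the denominator, contributes 1/m²

Multiplying the contributions: [m³/(kg·s²)] · [kg] · [1/m²]
Adding exponents of each base unit: m: 1, s: -2
SI base units of gravitational acceleration: m/s²

Answer: m/s²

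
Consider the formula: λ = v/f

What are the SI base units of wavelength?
Units of each symbol in λ = v/f:
  v (wave speed): m/s
  f (frequency): 1/s  → in the denominator, contributes s

Multiplying the contributions: [m/s] · [s]
Adding exponents of each base unit: m: 1
SI base units of wavelength: m

Answer: m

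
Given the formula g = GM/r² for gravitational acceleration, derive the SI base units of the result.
Units of each symbol in g = GM/r²:
  G (gravitational constant): m³/(kg·s²)
  M (mass): kg
  r (distance): m  → to the power 2 in the denominator, contributes 1/m²

Multiplying the contributions: [m³/(kg·s²)] · [kg] · [1/m²]
Adding exponents of each base unit: m: 1, s: -2
SI base units of gravitational acceleration: m/s²

Answer: m/s²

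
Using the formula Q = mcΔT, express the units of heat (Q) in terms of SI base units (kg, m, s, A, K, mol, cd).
Units of each symbol in Q = mcΔT:
  m (mass): kg
  c (specific heat capacity, in J/(kg·K)): m²/(s²·K)
  ΔT (temperature change): K

Multiplying the contributions: [kg] · [m²/(s²·K)] · [K]
Adding exponents of each base unit: kg: 1, m: 2, s: -2
SI base units of heat: kg·m²/s²

Answer: kg·m²/s²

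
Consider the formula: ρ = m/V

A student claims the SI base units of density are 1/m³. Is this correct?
Units of each symbol in ρ = m/V:
  m (mass): kg
  V (volume): m³  → in the denominator, contributes 1/m³

Multiplying the contributions: [kg] · [1/m³]
Adding exponents of each base unit: kg: 1, m: -3
SI base units of density: kg/m³

The claimed units 1/m³ (exponents m: -3) do not match the derived units kg/m³ (exponents kg: 1, m: -3), so the claim is incorrect.

Answer: No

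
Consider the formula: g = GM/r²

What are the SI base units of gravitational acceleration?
Units of each symbol in g = GM/r²:
  G (gravitational constant): m³/(kg·s²)
  M (mass): kg
  r (distance): m  → to the power 2 in the denominator, contributes 1/m²

Multiplying the contributions: [m³/(kg·s²)] · [kg] · [1/m²]
Adding exponents of each base unit: m: 1, s: -2
SI base units of gravitational acceleration: m/s²

Answer: m/s²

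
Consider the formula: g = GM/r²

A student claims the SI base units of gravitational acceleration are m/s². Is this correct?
Units of each symbol in g = GM/r²:
  G (gravitational constant): m³/(kg·s²)
  M (mass): kg
  r (distance): m  → to the power 2 in the denominator, contributes 1/m²

Multiplying the contributions: [m³/(kg·s²)] · [kg] · [1/m²]
Adding exponents of each base unit: m: 1, s: -2
SI base units of gravitational acceleration: m/s²

The claimed units m/s² match the derived units, so the claim is correct.

Answer: Yes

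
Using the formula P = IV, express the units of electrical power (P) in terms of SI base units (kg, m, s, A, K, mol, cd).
Units of each symbol in P = IV:
  I (current): A
  V (voltage, in volts): kg·m²/(s³·A)

Multiplying the contributions: [A] · [kg·m²/(s³·A)]
Adding exponents of each base unit: kg: 1, m: 2, s: -3
SI base units of electrical power: kg·m²/s³

Answer: kg·m²/s³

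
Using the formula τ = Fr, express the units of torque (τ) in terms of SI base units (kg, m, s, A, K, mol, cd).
Units of each symbol in τ = Fr:
  F (force): kg·m/s²
  r (lever arm): m

Multiplying the contributions: [kg·m/s²] · [m]
Adding exponents of each base unit: kg: 1, m: 2, s: -2
SI base units of torque: kg·m²/s²

Answer: kg·m²/s²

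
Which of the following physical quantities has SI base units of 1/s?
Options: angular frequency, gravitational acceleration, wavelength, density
Checking the SI base units of each option:
  angular frequency (ω = 2πf): 1/s  ✓ matches
  gravitational acceleration (g = GM/r²): m/s²  ✗
  wavelength (λ = v/f): m  ✗
  density (ρ = m/V): kg/m³  ✗

Only angular frequency has units 1/s.

Answer: angular frequency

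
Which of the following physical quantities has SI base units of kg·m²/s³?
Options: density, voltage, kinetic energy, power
Checking the SI base units of each option:
  density (ρ = m/V): kg/m³  ✗
  voltage (V = IR): kg·m²/(s³·A)  ✗
  kinetic energy (E = ½mv²): kg·m²/s²  ✗
  power (P = W/t): kg·m²/s³  ✓ matches

Only power has units kg·m²/s³.

Answer: power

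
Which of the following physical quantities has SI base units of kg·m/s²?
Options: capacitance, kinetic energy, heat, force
Checking the SI base units of each option:
  capacitance (C = Q/V): s⁴·A²/(kg·m²)  ✗
  kinetic energy (E = ½mv²): kg·m²/s²  ✗
  heat (Q = mcΔT): kg·m²/s²  ✗
  force (F = ma): kg·m/s²  ✓ matches

Only force has units kg·m/s².

Answer: force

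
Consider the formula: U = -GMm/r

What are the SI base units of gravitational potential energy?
Units of each symbol in U = -GMm/r:
  G (gravitational constant): m³/(kg·s²)
  M (mass): kg
  m (mass): kg
  r (distance): m  → in the denominator, contributes 1/m
  The minus sign does not affect the units.

Multiplying the contributions: [m³/(kg·s²)] · [kg] · [kg] · [1/m]
Adding exponents of each base unit: kg: 1, m: 2, s: -2
SI base units of gravitational potential energy: kg·m²/s²

Answer: kg·m²/s²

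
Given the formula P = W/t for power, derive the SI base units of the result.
Units of each symbol in P = W/t:
  W (work): kg·m²/s²
  t (time): s  → in the denominator, contributes 1/s

Multiplying the contributions: [kg·m²/s²] · [1/s]
Adding exponents of each base unit: kg: 1, m: 2, s: -3
SI base units of power: kg·m²/s³

Answer: kg·m²/s³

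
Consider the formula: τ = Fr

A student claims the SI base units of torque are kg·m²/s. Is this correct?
Units of each symbol in τ = Fr:
  F (force): kg·m/s²
  r (lever arm): m

Multiplying the contributions: [kg·m/s²] · [m]
Adding exponents of each base unit: kg: 1, m: 2, s: -2
SI base units of torque: kg·m²/s²

The claimed units kg·m²/s (exponents kg: 1, m: 2, s: -1) do not match the derived units kg·m²/s² (exponents kg: 1, m: 2, s: -2), so the claim is incorrect.

Answer: No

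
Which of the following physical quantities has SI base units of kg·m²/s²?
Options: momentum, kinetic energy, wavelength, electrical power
Checking the SI base units of each option:
  momentum (p = mv): kg·m/s  ✗
  kinetic energy (E = ½mv²): kg·m²/s²  ✓ matches
  wavelength (λ = v/f): m  ✗
  electrical power (P = IV): kg·m²/s³  ✗

Only kinetic energy has units kg·m²/s².

Answer: kinetic energy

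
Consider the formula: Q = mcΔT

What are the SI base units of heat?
Units of each symbol in Q = mcΔT:
  m (mass): kg
  c (specific heat capacity, in J/(kg·K)): m²/(s²·K)
  ΔT (temperature change): K

Multiplying the contributions: [kg] · [m²/(s²·K)] · [K]
Adding exponents of each base unit: kg: 1, m: 2, s: -2
SI base units of heat: kg·m²/s²

Answer: kg·m²/s²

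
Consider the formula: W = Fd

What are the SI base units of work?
Units of each symbol in W = Fd:
  F (force): kg·m/s²
  d (displacement): m

Multiplying the contributions: [kg·m/s²] · [m]
Adding exponents of each base unit: kg: 1, m: 2, s: -2
SI base units of work: kg·m²/s²

Answer: kg·m²/s²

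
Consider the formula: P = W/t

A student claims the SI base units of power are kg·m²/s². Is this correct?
Units of each symbol in P = W/t:
  W (work): kg·m²/s²
  t (time): s  → in the denominator, contributes 1/s

Multiplying the contributions: [kg·m²/s²] · [1/s]
Adding exponents of each base unit: kg: 1, m: 2, s: -3
SI base units of power: kg·m²/s³

The claimed units kg·m²/s² (exponents kg: 1, m: 2, s: -2) do not match the derived units kg·m²/s³ (exponents kg: 1, m: 2, s: -3), so the claim is incorrect.

Answer: No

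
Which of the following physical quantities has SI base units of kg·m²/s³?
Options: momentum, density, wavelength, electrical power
Checking the SI base units of each option:
  momentum (p = mv): kg·m/s  ✗
  density (ρ = m/V): kg/m³  ✗
  wavelength (λ = v/f): m  ✗
  electrical power (P = IV): kg·m²/s³  ✓ matches

Only electrical power has units kg·m²/s³.

Answer: electrical power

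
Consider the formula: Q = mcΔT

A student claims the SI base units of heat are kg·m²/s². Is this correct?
Units of each symbol in Q = mcΔT:
  m (mass): kg
  c (specific heat capacity, in J/(kg·K)): m²/(s²·K)
  ΔT (temperature change): K

Multiplying the contributions: [kg] · [m²/(s²·K)] · [K]
Adding exponents of each base unit: kg: 1, m: 2, s: -2
SI base units of heat: kg·m²/s²

The claimed units kg·m²/s² match the derived units, so the claim is correct.

Answer: Yes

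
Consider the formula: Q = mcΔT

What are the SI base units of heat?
Units of each symbol in Q = mcΔT:
  m (mass): kg
  c (specific heat capacity, in J/(kg·K)): m²/(s²·K)
  ΔT (temperature change): K

Multiplying the contributions: [kg] · [m²/(s²·K)] · [K]
Adding exponents of each base unit: kg: 1, m: 2, s: -2
SI base units of heat: kg·m²/s²

Answer: kg·m²/s²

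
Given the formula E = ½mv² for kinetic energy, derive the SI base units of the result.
Units of each symbol in E = ½mv²:
  m (mass): kg
  v (speed): m/s  → to the power 2, contributes m²/s²
  The factor ½ is dimensionless.

Multiplying the contributions: [kg] · [m²/s²]
Adding exponents of each base unit: kg: 1, m: 2, s: -2
SI base units of kinetic energy: kg·m²/s²

Answer: kg·m²/s²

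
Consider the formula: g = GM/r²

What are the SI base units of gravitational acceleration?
Units of each symbol in g = GM/r²:
  G (gravitational constant): m³/(kg·s²)
  M (mass): kg
  r (distance): m  → to the power 2 in the denominator, contributes 1/m²

Multiplying the contributions: [m³/(kg·s²)] · [kg] · [1/m²]
Adding exponents of each base unit: m: 1, s: -2
SI base units of gravitational acceleration: m/s²

Answer: m/s²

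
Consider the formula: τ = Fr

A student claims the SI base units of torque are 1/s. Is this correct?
Units of each symbol in τ = Fr:
  F (force): kg·m/s²
  r (lever arm): m

Multiplying the contributions: [kg·m/s²] · [m]
Adding exponents of each base unit: kg: 1, m: 2, s: -2
SI base units of torque: kg·m²/s²

The claimed units 1/s (exponents s: -1) do not match the derived units kg·m²/s² (exponents kg: 1, m: 2, s: -2), so the claim is incorrect.

Answer: No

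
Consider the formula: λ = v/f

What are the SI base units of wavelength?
Units of each symbol in λ = v/f:
  v (wave speed): m/s
  f (frequency): 1/s  → in the denominator, contributes s

Multiplying the contributions: [m/s] · [s]
Adding exponents of each base unit: m: 1
SI base units of wavelength: m

Answer: m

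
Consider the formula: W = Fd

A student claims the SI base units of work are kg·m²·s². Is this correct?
Units of each symbol in W = Fd:
  F (force): kg·m/s²
  d (displacement): m

Multiplying the contributions: [kg·m/s²] · [m]
Adding exponents of each base unit: kg: 1, m: 2, s: -2
SI base units of work: kg·m²/s²

The claimed units kg·m²·s² (exponents kg: 1, m: 2, s: 2) do not match the derived units kg·m²/s² (exponents kg: 1, m: 2, s: -2), so the claim is incorrect.

Answer: No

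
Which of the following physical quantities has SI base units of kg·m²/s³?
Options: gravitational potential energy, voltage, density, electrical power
Checking the SI base units of each option:
  gravitational potential energy (U = -GMm/r): kg·m²/s²  ✗
  voltage (V = IR): kg·m²/(s³·A)  ✗
  density (ρ = m/V): kg/m³  ✗
  electrical power (P = IV): kg·m²/s³  ✓ matches

Only electrical power has units kg·m²/s³.

Answer: electrical power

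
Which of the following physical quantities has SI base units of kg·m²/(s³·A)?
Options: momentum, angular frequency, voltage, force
Checking the SI base units of each option:
  momentum (p = mv): kg·m/s  ✗
  angular frequency (ω = 2πf): 1/s  ✗
  voltage (V = IR): kg·m²/(s³·A)  ✓ matches
  force (F = ma): kg·m/s²  ✗

Only voltage has units kg·m²/(s³·A).

Answer: voltage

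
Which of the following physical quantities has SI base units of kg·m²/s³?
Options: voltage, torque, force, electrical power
Checking the SI base units of each option:
  voltage (V = IR): kg·m²/(s³·A)  ✗
  torque (τ = Fr): kg·m²/s²  ✗
  force (F = ma): kg·m/s²  ✗
  electrical power (P = IV): kg·m²/s³  ✓ matches

Only electrical power has units kg·m²/s³.

Answer: electrical power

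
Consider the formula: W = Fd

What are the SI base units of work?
Units of each symbol in W = Fd:
  F (force): kg·m/s²
  d (displacement): m

Multiplying the contributions: [kg·m/s²] · [m]
Adding exponents of each base unit: kg: 1, m: 2, s: -2
SI base units of work: kg·m²/s²

Answer: kg·m²/s²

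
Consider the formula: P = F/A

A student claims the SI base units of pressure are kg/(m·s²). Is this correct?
Units of each symbol in P = F/A:
  F (force): kg·m/s²
  A (area): m²  → in the denominator, contributes 1/m²

Multiplying the contributions: [kg·m/s²] · [1/m²]
Adding exponents of each base unit: kg: 1, m: -1, s: -2
SI base units of pressure: kg/(m·s²)

The claimed units kg/(m·s²) match the derived units, so the claim is correct.

Answer: Yes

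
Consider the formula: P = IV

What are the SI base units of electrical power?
Units of each symbol in P = IV:
  I (current): A
  V (voltage, in volts): kg·m²/(s³·A)

Multiplying the contributions: [A] · [kg·m²/(s³·A)]
Adding exponents of each base unit: kg: 1, m: 2, s: -3
SI base units of electrical power: kg·m²/s³

Answer: kg·m²/s³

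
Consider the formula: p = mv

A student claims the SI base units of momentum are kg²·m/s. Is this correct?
Units of each symbol in p = mv:
  m (mass): kg
  v (velocity): m/s

Multiplying the contributions: [kg] · [m/s]
Adding exponents of each base unit: kg: 1, m: 1, s: -1
SI base units of momentum: kg·m/s

The claimed units kg²·m/s (exponents kg: 2, m: 1, s: -1) do not match the derived units kg·m/s (exponents kg: 1, m: 1, s: -1), so the claim is incorrect.

Answer: No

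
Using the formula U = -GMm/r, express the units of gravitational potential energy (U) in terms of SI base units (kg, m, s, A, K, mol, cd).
Units of each symbol in U = -GMm/r:
  G (gravitational constant): m³/(kg·s²)
  M (mass): kg
  m (mass): kg
  r (distance): m  → in the denominator, contributes 1/m
  The minus sign does not affect the units.

Multiplying the contributions: [m³/(kg·s²)] · [kg] · [kg] · [1/m]
Adding exponents of each base unit: kg: 1, m: 2, s: -2
SI base units of gravitational potential energy: kg·m²/s²

Answer: kg·m²/s²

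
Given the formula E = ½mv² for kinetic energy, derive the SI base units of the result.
Units of each symbol in E = ½mv²:
  m (mass): kg
  v (speed): m/s  → to the power 2, contributes m²/s²
  The factor ½ is dimensionless.

Multiplying the contributions: [kg] · [m²/s²]
Adding exponents of each base unit: kg: 1, m: 2, s: -2
SI base units of kinetic energy: kg·m²/s²

Answer: kg·m²/s²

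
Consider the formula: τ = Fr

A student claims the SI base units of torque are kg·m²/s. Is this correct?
Units of each symbol in τ = Fr:
  F (force): kg·m/s²
  r (lever arm): m

Multiplying the contributions: [kg·m/s²] · [m]
Adding exponents of each base unit: kg: 1, m: 2, s: -2
SI base units of torque: kg·m²/s²

The claimed units kg·m²/s (exponents kg: 1, m: 2, s: -1) do not match the derived units kg·m²/s² (exponents kg: 1, m: 2, s: -2), so the claim is incorrect.

Answer: No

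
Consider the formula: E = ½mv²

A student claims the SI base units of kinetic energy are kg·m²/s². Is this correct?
Units of each symbol in E = ½mv²:
  m (mass): kg
  v (speed): m/s  → to the power 2, contributes m²/s²
  The factor ½ is dimensionless.

Multiplying the contributions: [kg] · [m²/s²]
Adding exponents of each base unit: kg: 1, m: 2, s: -2
SI base units of kinetic energy: kg·m²/s²

The claimed units kg·m²/s² match the derived units, so the claim is correct.

Answer: Yes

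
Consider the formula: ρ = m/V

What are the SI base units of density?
Units of each symbol in ρ = m/V:
  m (mass): kg
  V (volume): m³  → in the denominator, contributes 1/m³

Multiplying the contributions: [kg] · [1/m³]
Adding exponents of each base unit: kg: 1, m: -3
SI base units of density: kg/m³

Answer: kg/m³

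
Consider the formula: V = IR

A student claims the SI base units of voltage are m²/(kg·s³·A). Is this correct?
Units of each symbol in V = IR:
  I (current): A
  R (resistance, in ohms): kg·m²/(s³·A²)

Multiplying the contributions: [A] · [kg·m²/(s³·A²)]
Adding exponents of each base unit: kg: 1, m: 2, s: -3, A: -1
SI base units of voltage: kg·m²/(s³·A)

The claimed units m²/(kg·s³·A) (exponents kg: -1, m: 2, s: -3, A: -1) do not match the derived units kg·m²/(s³·A) (exponents kg: 1, m: 2, s: -3, A: -1), so the claim is incorrect.

Answer: No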